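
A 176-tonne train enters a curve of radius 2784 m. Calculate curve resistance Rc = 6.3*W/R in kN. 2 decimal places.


Rc = 6.3 * W / R
Rc = 6.3 * 176 / 2784
Rc = 1108.8 / 2784
Rc = 0.40 kN

0.40


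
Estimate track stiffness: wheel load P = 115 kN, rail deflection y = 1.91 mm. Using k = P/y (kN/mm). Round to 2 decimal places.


Track stiffness k = P / y
k = 115 / 1.91
k = 60.21 kN/mm

60.21


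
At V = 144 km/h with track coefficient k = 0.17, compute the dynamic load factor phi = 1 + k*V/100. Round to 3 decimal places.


phi = 1 + k * V / 100
phi = 1 + 0.17 * 144 / 100
phi = 1 + 0.2448
phi = 1.245

1.245


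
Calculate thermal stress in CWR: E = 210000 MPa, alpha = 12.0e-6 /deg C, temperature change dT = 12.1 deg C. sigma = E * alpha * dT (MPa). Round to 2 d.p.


sigma = E * alpha * dT
sigma = 210000 * 12.0e-6 * 12.1
sigma = 2.52 * 12.1
sigma = 30.49 MPa

30.49


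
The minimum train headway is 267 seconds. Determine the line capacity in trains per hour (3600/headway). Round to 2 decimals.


Capacity = 3600 / headway
Capacity = 3600 / 267
Capacity = 13.48 trains/hour

13.48


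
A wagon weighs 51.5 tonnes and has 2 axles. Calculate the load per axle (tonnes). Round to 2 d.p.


Load per axle = total weight / number of axles
Load = 51.5 / 2
Load = 25.75 tonnes

25.75


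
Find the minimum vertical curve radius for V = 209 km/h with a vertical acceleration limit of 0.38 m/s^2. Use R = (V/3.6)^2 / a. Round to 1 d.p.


Convert speed: V = 209 / 3.6 = 58.0556 m/s
V^2 = 3370.4475 m^2/s^2
R_v = 3370.4475 / 0.38
R_v = 8869.6 m

8869.6


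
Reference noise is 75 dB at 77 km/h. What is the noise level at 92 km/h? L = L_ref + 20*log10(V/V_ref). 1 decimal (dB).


V/V_ref = 92 / 77 = 1.194805
log10(1.194805) = 0.077297
20 * 0.077297 = 1.5459
L = 75 + 1.5459 = 76.5 dB

76.5


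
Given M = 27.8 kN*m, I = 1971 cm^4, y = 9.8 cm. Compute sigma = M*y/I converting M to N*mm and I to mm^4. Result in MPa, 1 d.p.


Convert units:
M = 27.8 kN*m = 27800000 N*mm
y = 9.8 cm = 98 mm
I = 1971 cm^4 = 19710000 mm^4
sigma = 27800000 * 98 / 19710000
sigma = 138.2 MPa

138.2


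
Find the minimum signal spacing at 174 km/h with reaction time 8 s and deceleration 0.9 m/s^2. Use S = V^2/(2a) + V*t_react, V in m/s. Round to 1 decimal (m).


V = 174 / 3.6 = 48.3333 m/s
Braking distance = 48.3333^2 / (2*0.9) = 1297.8395 m
Sighting distance = 48.3333 * 8 = 386.6667 m
S = 1297.8395 + 386.6667 = 1684.5 m

1684.5


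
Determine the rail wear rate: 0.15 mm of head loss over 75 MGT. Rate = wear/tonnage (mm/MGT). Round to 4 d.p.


Wear rate = total wear / cumulative tonnage
Rate = 0.15 / 75
Rate = 0.0020 mm/MGT

0.0020


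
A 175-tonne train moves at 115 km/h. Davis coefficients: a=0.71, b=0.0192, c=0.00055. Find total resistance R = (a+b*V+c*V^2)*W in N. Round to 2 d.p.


b*V = 0.0192 * 115 = 2.208
c*V^2 = 0.00055 * 13225 = 7.27375
R_per_t = 0.71 + 2.208 + 7.27375 = 10.19175 N/t
R_total = 10.19175 * 175 = 1783.56 N

1783.56


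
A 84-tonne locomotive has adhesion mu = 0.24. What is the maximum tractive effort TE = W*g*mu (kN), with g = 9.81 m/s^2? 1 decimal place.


TE_max = W * g * mu
TE_max = 84 * 9.81 * 0.24
TE_max = 824.04 * 0.24
TE_max = 197.8 kN

197.8


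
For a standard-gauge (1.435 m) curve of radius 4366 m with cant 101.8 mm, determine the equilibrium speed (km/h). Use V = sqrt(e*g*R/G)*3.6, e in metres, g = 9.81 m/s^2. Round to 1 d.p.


Convert cant: e = 101.8 mm = 0.1018 m
V_ms = sqrt(0.1018 * 9.81 * 4366 / 1.435)
V_ms = sqrt(3038.425664) = 55.1219 m/s
V = 55.1219 * 3.6 = 198.4 km/h

198.4


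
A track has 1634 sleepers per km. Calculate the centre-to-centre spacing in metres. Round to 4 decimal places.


Spacing = 1000 m / number of sleepers
Spacing = 1000 / 1634
Spacing = 0.6120 m

0.6120


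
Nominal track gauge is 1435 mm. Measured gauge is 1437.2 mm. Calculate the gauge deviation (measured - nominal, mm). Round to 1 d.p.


Deviation = measured - nominal
Deviation = 1437.2 - 1435
Deviation = 2.2 mm

2.2


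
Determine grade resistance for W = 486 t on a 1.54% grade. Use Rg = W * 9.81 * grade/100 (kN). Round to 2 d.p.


Rg = W * 9.81 * grade / 100
Rg = 486 * 9.81 * 1.54 / 100
Rg = 4767.66 * 0.0154
Rg = 73.42 kN

73.42


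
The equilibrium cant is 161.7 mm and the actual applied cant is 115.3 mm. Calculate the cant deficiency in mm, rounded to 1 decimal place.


Cant deficiency = equilibrium cant - actual cant
CD = 161.7 - 115.3
CD = 46.4 mm

46.4


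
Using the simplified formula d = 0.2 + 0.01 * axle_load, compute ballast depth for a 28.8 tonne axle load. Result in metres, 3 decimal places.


d = 0.2 + 0.01 * 28.8
d = 0.2 + 0.288
d = 0.488 m

0.488


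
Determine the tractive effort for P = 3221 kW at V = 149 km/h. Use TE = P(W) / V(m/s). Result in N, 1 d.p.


Convert: P = 3221 kW = 3221000 W
V = 149 / 3.6 = 41.3889 m/s
TE = 3221000 / 41.3889
TE = 77822.8 N

77822.8


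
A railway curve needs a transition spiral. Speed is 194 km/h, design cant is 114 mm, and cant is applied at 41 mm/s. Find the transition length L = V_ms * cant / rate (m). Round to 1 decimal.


Convert speed: V = 194 / 3.6 = 53.8889 m/s
L = 53.8889 * 114 / 41
L = 6143.3333 / 41
L = 149.8 m

149.8


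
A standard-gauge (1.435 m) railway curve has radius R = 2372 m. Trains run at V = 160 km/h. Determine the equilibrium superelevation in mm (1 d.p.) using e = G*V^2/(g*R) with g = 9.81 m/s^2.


Convert speed: V = 160 / 3.6 = 44.4444 m/s
Apply formula: e = 1.435 * 44.4444^2 / (9.81 * 2372)
e = 1.435 * 1975.3086 / 23269.32
e = 0.121816 m = 121.8 mm

121.8


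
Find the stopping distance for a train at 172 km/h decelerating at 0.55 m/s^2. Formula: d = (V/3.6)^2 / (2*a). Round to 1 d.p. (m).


Convert speed: V = 172 / 3.6 = 47.7778 m/s
V^2 = 2282.716
d = 2282.716 / (2 * 0.55)
d = 2282.716 / 1.1
d = 2075.2 m

2075.2


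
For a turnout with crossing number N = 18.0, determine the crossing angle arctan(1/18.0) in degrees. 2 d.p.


1/N = 1/18.0 = 0.055556
angle = arctan(0.055556) = 0.055499 rad
angle = 0.055499 * 180/pi = 3.18 degrees

3.18


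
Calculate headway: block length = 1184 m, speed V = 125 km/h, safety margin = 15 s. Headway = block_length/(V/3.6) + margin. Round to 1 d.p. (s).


V = 125 / 3.6 = 34.7222 m/s
Block traversal time = 1184 / 34.7222 = 34.0992 s
Headway = 34.0992 + 15
Headway = 49.1 s

49.1


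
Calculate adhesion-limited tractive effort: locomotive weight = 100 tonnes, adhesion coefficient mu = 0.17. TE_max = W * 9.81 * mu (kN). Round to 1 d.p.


TE_max = W * g * mu
TE_max = 100 * 9.81 * 0.17
TE_max = 981.0 * 0.17
TE_max = 166.8 kN

166.8


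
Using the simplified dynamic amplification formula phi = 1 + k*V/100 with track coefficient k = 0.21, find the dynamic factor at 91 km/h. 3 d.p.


phi = 1 + k * V / 100
phi = 1 + 0.21 * 91 / 100
phi = 1 + 0.1911
phi = 1.191

1.191


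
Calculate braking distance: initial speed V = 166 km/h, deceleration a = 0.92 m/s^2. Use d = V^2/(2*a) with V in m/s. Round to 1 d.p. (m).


Convert speed: V = 166 / 3.6 = 46.1111 m/s
V^2 = 2126.2346
d = 2126.2346 / (2 * 0.92)
d = 2126.2346 / 1.84
d = 1155.6 m

1155.6


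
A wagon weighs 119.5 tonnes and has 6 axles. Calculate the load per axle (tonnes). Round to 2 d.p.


Load per axle = total weight / number of axles
Load = 119.5 / 6
Load = 19.92 tonnes

19.92


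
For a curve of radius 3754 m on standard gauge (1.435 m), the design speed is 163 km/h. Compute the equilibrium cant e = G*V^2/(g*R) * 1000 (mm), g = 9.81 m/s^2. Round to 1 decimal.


Convert speed: V = 163 / 3.6 = 45.2778 m/s
Apply formula: e = 1.435 * 45.2778^2 / (9.81 * 3754)
e = 1.435 * 2050.0772 / 36826.74
e = 0.079884 m = 79.9 mm

79.9


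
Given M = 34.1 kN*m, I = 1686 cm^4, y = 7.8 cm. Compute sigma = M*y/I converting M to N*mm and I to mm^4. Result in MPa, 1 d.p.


Convert units:
M = 34.1 kN*m = 34100000 N*mm
y = 7.8 cm = 78 mm
I = 1686 cm^4 = 16860000 mm^4
sigma = 34100000 * 78 / 16860000
sigma = 157.8 MPa

157.8


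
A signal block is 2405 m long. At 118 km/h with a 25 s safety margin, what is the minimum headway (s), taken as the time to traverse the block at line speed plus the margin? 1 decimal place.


V = 118 / 3.6 = 32.7778 m/s
Block traversal time = 2405 / 32.7778 = 73.3729 s
Headway = 73.3729 + 25
Headway = 98.4 s

98.4


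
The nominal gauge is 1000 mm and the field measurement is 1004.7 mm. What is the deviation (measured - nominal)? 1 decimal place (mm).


Deviation = measured - nominal
Deviation = 1004.7 - 1000
Deviation = 4.7 mm

4.7


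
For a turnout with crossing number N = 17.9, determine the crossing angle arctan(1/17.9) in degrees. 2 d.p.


1/N = 1/17.9 = 0.055866
angle = arctan(0.055866) = 0.055808 rad
angle = 0.055808 * 180/pi = 3.20 degrees

3.20


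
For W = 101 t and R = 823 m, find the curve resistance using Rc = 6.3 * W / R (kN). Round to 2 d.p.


Rc = 6.3 * W / R
Rc = 6.3 * 101 / 823
Rc = 636.3 / 823
Rc = 0.77 kN

0.77


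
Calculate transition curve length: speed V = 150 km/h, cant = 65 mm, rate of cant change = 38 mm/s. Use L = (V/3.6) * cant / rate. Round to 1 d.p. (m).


Convert speed: V = 150 / 3.6 = 41.6667 m/s
L = 41.6667 * 65 / 38
L = 2708.3333 / 38
L = 71.3 m

71.3


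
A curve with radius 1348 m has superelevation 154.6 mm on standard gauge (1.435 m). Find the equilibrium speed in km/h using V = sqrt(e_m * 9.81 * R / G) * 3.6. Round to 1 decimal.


Convert cant: e = 154.6 mm = 0.1546 m
V_ms = sqrt(0.1546 * 9.81 * 1348 / 1.435)
V_ms = sqrt(1424.677246) = 37.7449 m/s
V = 37.7449 * 3.6 = 135.9 km/h

135.9


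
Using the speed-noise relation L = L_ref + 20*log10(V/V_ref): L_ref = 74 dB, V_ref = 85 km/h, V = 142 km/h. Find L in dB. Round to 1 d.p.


V/V_ref = 142 / 85 = 1.670588
log10(1.670588) = 0.222869
20 * 0.222869 = 4.4574
L = 74 + 4.4574 = 78.5 dB

78.5


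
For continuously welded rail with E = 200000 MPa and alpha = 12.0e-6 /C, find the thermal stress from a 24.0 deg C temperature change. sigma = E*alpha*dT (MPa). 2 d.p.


sigma = E * alpha * dT
sigma = 200000 * 12.0e-6 * 24.0
sigma = 2.4 * 24.0
sigma = 57.60 MPa

57.60


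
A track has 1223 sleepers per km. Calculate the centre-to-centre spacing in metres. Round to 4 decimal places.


Spacing = 1000 m / number of sleepers
Spacing = 1000 / 1223
Spacing = 0.8177 m

0.8177


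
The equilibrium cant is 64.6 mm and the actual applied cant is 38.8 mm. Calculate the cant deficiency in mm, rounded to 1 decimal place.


Cant deficiency = equilibrium cant - actual cant
CD = 64.6 - 38.8
CD = 25.8 mm

25.8


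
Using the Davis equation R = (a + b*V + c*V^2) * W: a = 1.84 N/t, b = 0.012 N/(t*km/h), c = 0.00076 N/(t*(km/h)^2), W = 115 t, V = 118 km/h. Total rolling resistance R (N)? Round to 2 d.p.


b*V = 0.012 * 118 = 1.416
c*V^2 = 0.00076 * 13924 = 10.58224
R_per_t = 1.84 + 1.416 + 10.58224 = 13.83824 N/t
R_total = 13.83824 * 115 = 1591.40 N

1591.40


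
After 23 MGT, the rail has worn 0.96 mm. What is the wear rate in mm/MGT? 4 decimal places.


Wear rate = total wear / cumulative tonnage
Rate = 0.96 / 23
Rate = 0.0417 mm/MGT

0.0417


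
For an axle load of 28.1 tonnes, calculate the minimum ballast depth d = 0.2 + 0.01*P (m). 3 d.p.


d = 0.2 + 0.01 * 28.1
d = 0.2 + 0.281
d = 0.481 m

0.481


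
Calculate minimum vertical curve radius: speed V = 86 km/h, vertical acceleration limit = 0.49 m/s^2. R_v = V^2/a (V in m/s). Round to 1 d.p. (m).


Convert speed: V = 86 / 3.6 = 23.8889 m/s
V^2 = 570.679 m^2/s^2
R_v = 570.679 / 0.49
R_v = 1164.7 m

1164.7


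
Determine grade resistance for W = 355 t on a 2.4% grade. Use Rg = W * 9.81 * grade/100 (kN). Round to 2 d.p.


Rg = W * 9.81 * grade / 100
Rg = 355 * 9.81 * 2.4 / 100
Rg = 3482.55 * 0.024
Rg = 83.58 kN

83.58


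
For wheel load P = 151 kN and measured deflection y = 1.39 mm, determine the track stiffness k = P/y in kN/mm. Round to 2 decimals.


Track stiffness k = P / y
k = 151 / 1.39
k = 108.63 kN/mm

108.63


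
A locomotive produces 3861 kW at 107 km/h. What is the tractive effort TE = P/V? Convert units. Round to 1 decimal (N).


Convert: P = 3861 kW = 3861000 W
V = 107 / 3.6 = 29.7222 m/s
TE = 3861000 / 29.7222
TE = 129902.8 N

129902.8


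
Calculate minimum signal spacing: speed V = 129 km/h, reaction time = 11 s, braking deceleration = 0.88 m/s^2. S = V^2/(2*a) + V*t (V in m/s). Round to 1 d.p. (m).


V = 129 / 3.6 = 35.8333 m/s
Braking distance = 35.8333^2 / (2*0.88) = 729.5612 m
Sighting distance = 35.8333 * 11 = 394.1667 m
S = 729.5612 + 394.1667 = 1123.7 m

1123.7


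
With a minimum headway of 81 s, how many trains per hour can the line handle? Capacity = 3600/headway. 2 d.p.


Capacity = 3600 / headway
Capacity = 3600 / 81
Capacity = 44.44 trains/hour

44.44


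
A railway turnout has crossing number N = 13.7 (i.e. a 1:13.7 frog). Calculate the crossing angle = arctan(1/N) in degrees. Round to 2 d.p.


1/N = 1/13.7 = 0.072993
angle = arctan(0.072993) = 0.072863 rad
angle = 0.072863 * 180/pi = 4.17 degrees

4.17


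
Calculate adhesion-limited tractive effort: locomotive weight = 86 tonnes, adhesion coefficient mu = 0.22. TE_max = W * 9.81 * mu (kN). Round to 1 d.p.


TE_max = W * g * mu
TE_max = 86 * 9.81 * 0.22
TE_max = 843.66 * 0.22
TE_max = 185.6 kN

185.6


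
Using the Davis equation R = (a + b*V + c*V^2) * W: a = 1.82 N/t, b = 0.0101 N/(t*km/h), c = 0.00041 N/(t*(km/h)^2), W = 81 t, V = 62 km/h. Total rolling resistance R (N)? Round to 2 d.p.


b*V = 0.0101 * 62 = 0.6262
c*V^2 = 0.00041 * 3844 = 1.57604
R_per_t = 1.82 + 0.6262 + 1.57604 = 4.02224 N/t
R_total = 4.02224 * 81 = 325.80 N

325.80


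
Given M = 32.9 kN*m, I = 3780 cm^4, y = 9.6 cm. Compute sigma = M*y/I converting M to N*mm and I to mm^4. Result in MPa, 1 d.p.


Convert units:
M = 32.9 kN*m = 32900000 N*mm
y = 9.6 cm = 96 mm
I = 3780 cm^4 = 37800000 mm^4
sigma = 32900000 * 96 / 37800000
sigma = 83.6 MPa

83.6


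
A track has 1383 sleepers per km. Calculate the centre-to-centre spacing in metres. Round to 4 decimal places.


Spacing = 1000 m / number of sleepers
Spacing = 1000 / 1383
Spacing = 0.7231 m

0.7231


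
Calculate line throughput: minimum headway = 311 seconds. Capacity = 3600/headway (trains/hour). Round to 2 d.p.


Capacity = 3600 / headway
Capacity = 3600 / 311
Capacity = 11.58 trains/hour

11.58


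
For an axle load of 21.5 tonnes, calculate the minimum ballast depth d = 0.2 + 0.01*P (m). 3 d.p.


d = 0.2 + 0.01 * 21.5
d = 0.2 + 0.215
d = 0.415 m

0.415


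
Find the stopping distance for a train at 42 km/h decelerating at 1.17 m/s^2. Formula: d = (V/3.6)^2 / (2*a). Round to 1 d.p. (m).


Convert speed: V = 42 / 3.6 = 11.6667 m/s
V^2 = 136.1111
d = 136.1111 / (2 * 1.17)
d = 136.1111 / 2.34
d = 58.2 m

58.2


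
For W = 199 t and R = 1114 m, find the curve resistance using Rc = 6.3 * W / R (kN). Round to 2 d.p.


Rc = 6.3 * W / R
Rc = 6.3 * 199 / 1114
Rc = 1253.7 / 1114
Rc = 1.13 kN

1.13


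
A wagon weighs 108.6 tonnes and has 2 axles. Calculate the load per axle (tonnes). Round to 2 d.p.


Load per axle = total weight / number of axles
Load = 108.6 / 2
Load = 54.30 tonnes

54.30


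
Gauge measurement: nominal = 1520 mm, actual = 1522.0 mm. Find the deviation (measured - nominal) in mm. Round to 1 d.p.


Deviation = measured - nominal
Deviation = 1522.0 - 1520
Deviation = 2.0 mm

2.0


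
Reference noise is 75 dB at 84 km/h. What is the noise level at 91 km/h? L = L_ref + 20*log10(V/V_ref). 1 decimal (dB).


V/V_ref = 91 / 84 = 1.083333
log10(1.083333) = 0.034762
20 * 0.034762 = 0.6952
L = 75 + 0.6952 = 75.7 dB

75.7


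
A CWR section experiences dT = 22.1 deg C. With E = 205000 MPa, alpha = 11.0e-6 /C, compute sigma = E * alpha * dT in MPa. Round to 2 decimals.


sigma = E * alpha * dT
sigma = 205000 * 11.0e-6 * 22.1
sigma = 2.255 * 22.1
sigma = 49.84 MPa

49.84


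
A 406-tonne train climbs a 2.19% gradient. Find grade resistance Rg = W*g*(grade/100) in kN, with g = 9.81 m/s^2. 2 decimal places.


Rg = W * 9.81 * grade / 100
Rg = 406 * 9.81 * 2.19 / 100
Rg = 3982.86 * 0.0219
Rg = 87.22 kN

87.22


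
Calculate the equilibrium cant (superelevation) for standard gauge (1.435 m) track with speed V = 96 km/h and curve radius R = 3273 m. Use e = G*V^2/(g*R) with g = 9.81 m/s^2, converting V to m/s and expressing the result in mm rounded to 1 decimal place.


Convert speed: V = 96 / 3.6 = 26.6667 m/s
Apply formula: e = 1.435 * 26.6667^2 / (9.81 * 3273)
e = 1.435 * 711.1111 / 32108.13
e = 0.031781 m = 31.8 mm

31.8


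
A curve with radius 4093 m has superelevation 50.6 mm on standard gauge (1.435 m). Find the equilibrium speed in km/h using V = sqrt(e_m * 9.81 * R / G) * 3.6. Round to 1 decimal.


Convert cant: e = 50.6 mm = 0.0506 m
V_ms = sqrt(0.0506 * 9.81 * 4093 / 1.435)
V_ms = sqrt(1415.824319) = 37.6274 m/s
V = 37.6274 * 3.6 = 135.5 km/h

135.5


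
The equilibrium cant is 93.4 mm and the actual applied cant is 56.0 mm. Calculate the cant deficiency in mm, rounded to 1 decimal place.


Cant deficiency = equilibrium cant - actual cant
CD = 93.4 - 56.0
CD = 37.4 mm

37.4


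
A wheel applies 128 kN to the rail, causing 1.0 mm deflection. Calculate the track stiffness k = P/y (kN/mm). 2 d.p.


Track stiffness k = P / y
k = 128 / 1.0
k = 128.00 kN/mm

128.00


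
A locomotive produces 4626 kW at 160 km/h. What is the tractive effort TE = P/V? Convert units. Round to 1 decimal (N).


Convert: P = 4626 kW = 4626000 W
V = 160 / 3.6 = 44.4444 m/s
TE = 4626000 / 44.4444
TE = 104085.0 N

104085.0


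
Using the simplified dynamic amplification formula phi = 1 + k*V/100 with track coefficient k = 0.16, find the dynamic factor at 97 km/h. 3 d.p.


phi = 1 + k * V / 100
phi = 1 + 0.16 * 97 / 100
phi = 1 + 0.1552
phi = 1.155

1.155


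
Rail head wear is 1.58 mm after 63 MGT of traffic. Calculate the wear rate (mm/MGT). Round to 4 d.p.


Wear rate = total wear / cumulative tonnage
Rate = 1.58 / 63
Rate = 0.0251 mm/MGT

0.0251


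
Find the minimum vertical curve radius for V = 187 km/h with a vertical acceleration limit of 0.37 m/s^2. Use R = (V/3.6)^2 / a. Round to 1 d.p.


Convert speed: V = 187 / 3.6 = 51.9444 m/s
V^2 = 2698.2253 m^2/s^2
R_v = 2698.2253 / 0.37
R_v = 7292.5 m

7292.5


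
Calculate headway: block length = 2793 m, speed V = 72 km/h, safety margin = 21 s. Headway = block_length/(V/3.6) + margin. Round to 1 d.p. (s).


V = 72 / 3.6 = 20.0 m/s
Block traversal time = 2793 / 20.0 = 139.65 s
Headway = 139.65 + 21
Headway = 160.7 s

160.7


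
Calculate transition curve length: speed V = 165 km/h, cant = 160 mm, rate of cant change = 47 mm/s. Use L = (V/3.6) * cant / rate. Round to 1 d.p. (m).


Convert speed: V = 165 / 3.6 = 45.8333 m/s
L = 45.8333 * 160 / 47
L = 7333.3333 / 47
L = 156.0 m

156.0


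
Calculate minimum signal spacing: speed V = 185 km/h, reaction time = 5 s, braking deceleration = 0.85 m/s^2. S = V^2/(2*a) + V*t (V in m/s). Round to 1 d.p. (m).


V = 185 / 3.6 = 51.3889 m/s
Braking distance = 51.3889^2 / (2*0.85) = 1553.4223 m
Sighting distance = 51.3889 * 5 = 256.9444 m
S = 1553.4223 + 256.9444 = 1810.4 m

1810.4


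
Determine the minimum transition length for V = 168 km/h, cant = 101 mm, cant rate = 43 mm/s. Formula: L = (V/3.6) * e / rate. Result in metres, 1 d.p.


Convert speed: V = 168 / 3.6 = 46.6667 m/s
L = 46.6667 * 101 / 43
L = 4713.3333 / 43
L = 109.6 m

109.6


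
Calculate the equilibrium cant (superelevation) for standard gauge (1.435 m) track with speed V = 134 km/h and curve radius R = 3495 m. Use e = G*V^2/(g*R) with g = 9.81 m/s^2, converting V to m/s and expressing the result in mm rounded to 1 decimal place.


Convert speed: V = 134 / 3.6 = 37.2222 m/s
Apply formula: e = 1.435 * 37.2222^2 / (9.81 * 3495)
e = 1.435 * 1385.4938 / 34285.95
e = 0.057988 m = 58.0 mm

58.0


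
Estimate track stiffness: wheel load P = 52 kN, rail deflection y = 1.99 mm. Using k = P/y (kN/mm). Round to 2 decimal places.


Track stiffness k = P / y
k = 52 / 1.99
k = 26.13 kN/mm

26.13


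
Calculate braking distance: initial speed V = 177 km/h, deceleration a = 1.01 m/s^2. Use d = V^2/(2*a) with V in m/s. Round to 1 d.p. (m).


Convert speed: V = 177 / 3.6 = 49.1667 m/s
V^2 = 2417.3611
d = 2417.3611 / (2 * 1.01)
d = 2417.3611 / 2.02
d = 1196.7 m

1196.7


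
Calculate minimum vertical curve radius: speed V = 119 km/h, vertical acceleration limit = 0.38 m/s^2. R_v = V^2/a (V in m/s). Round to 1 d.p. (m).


Convert speed: V = 119 / 3.6 = 33.0556 m/s
V^2 = 1092.6698 m^2/s^2
R_v = 1092.6698 / 0.38
R_v = 2875.4 m

2875.4


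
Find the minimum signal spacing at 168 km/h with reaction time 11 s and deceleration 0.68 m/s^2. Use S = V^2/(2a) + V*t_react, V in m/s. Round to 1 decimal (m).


V = 168 / 3.6 = 46.6667 m/s
Braking distance = 46.6667^2 / (2*0.68) = 1601.3072 m
Sighting distance = 46.6667 * 11 = 513.3333 m
S = 1601.3072 + 513.3333 = 2114.6 m

2114.6


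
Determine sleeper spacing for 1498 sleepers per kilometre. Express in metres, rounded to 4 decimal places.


Spacing = 1000 m / number of sleepers
Spacing = 1000 / 1498
Spacing = 0.6676 m

0.6676


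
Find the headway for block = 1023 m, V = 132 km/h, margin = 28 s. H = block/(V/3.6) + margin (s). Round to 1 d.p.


V = 132 / 3.6 = 36.6667 m/s
Block traversal time = 1023 / 36.6667 = 27.9 s
Headway = 27.9 + 28
Headway = 55.9 s

55.9


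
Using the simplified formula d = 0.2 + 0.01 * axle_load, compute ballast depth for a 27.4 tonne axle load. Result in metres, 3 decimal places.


d = 0.2 + 0.01 * 27.4
d = 0.2 + 0.274
d = 0.474 m

0.474


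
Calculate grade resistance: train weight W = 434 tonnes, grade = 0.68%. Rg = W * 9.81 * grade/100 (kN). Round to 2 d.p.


Rg = W * 9.81 * grade / 100
Rg = 434 * 9.81 * 0.68 / 100
Rg = 4257.54 * 0.0068
Rg = 28.95 kN

28.95


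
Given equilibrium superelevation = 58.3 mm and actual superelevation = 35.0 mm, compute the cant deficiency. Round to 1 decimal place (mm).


Cant deficiency = equilibrium cant - actual cant
CD = 58.3 - 35.0
CD = 23.3 mm

23.3


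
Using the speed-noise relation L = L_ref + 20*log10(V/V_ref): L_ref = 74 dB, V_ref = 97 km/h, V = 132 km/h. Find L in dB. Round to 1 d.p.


V/V_ref = 132 / 97 = 1.360825
log10(1.360825) = 0.133802
20 * 0.133802 = 2.676
L = 74 + 2.676 = 76.7 dB

76.7


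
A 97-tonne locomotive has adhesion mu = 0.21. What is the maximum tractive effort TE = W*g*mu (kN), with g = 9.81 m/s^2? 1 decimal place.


TE_max = W * g * mu
TE_max = 97 * 9.81 * 0.21
TE_max = 951.57 * 0.21
TE_max = 199.8 kN

199.8


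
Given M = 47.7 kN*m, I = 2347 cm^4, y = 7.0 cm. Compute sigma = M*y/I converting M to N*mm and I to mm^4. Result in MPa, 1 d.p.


Convert units:
M = 47.7 kN*m = 47700000 N*mm
y = 7.0 cm = 70 mm
I = 2347 cm^4 = 23470000 mm^4
sigma = 47700000 * 70 / 23470000
sigma = 142.3 MPa

142.3


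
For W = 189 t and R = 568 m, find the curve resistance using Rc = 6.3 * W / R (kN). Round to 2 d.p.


Rc = 6.3 * W / R
Rc = 6.3 * 189 / 568
Rc = 1190.7 / 568
Rc = 2.10 kN

2.10


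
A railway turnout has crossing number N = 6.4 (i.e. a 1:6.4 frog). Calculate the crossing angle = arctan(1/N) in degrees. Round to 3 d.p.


1/N = 1/6.4 = 0.15625
angle = arctan(0.15625) = 0.154997 rad
angle = 0.154997 * 180/pi = 8.881 degrees

8.881


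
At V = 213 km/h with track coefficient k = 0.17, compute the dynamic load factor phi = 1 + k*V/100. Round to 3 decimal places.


phi = 1 + k * V / 100
phi = 1 + 0.17 * 213 / 100
phi = 1 + 0.3621
phi = 1.362

1.362


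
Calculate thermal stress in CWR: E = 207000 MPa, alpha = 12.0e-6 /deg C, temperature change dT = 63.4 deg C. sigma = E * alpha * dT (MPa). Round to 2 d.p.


sigma = E * alpha * dT
sigma = 207000 * 12.0e-6 * 63.4
sigma = 2.484 * 63.4
sigma = 157.49 MPa

157.49


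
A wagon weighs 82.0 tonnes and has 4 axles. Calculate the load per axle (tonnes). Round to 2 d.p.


Load per axle = total weight / number of axles
Load = 82.0 / 4
Load = 20.50 tonnes

20.50


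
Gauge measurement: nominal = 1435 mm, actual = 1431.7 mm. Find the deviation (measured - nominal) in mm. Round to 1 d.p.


Deviation = measured - nominal
Deviation = 1431.7 - 1435
Deviation = -3.3 mm

-3.3


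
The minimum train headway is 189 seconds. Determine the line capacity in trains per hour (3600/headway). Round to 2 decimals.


Capacity = 3600 / headway
Capacity = 3600 / 189
Capacity = 19.05 trains/hour

19.05


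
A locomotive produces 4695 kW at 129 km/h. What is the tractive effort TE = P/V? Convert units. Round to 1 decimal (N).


Convert: P = 4695 kW = 4695000 W
V = 129 / 3.6 = 35.8333 m/s
TE = 4695000 / 35.8333
TE = 131023.3 N

131023.3


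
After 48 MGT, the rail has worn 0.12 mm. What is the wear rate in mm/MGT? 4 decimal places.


Wear rate = total wear / cumulative tonnage
Rate = 0.12 / 48
Rate = 0.0025 mm/MGT

0.0025


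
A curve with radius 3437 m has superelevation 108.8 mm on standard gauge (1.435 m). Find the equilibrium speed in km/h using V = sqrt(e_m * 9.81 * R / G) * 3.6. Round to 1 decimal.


Convert cant: e = 108.8 mm = 0.1088 m
V_ms = sqrt(0.1088 * 9.81 * 3437 / 1.435)
V_ms = sqrt(2556.380722) = 50.5607 m/s
V = 50.5607 * 3.6 = 182.0 km/h

182.0


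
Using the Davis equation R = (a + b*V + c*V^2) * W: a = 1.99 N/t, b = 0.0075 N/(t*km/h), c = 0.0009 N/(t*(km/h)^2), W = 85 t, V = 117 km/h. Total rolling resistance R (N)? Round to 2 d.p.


b*V = 0.0075 * 117 = 0.8775
c*V^2 = 0.0009 * 13689 = 12.3201
R_per_t = 1.99 + 0.8775 + 12.3201 = 15.1876 N/t
R_total = 15.1876 * 85 = 1290.95 N

1290.95


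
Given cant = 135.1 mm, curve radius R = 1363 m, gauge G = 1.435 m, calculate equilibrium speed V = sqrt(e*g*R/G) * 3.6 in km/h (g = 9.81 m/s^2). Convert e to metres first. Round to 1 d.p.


Convert cant: e = 135.1 mm = 0.1351 m
V_ms = sqrt(0.1351 * 9.81 * 1363 / 1.435)
V_ms = sqrt(1258.833556) = 35.48 m/s
V = 35.48 * 3.6 = 127.7 km/h

127.7


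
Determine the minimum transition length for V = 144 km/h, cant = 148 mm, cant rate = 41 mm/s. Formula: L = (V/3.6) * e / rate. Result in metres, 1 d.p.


Convert speed: V = 144 / 3.6 = 40.0 m/s
L = 40.0 * 148 / 41
L = 5920.0 / 41
L = 144.4 m

144.4


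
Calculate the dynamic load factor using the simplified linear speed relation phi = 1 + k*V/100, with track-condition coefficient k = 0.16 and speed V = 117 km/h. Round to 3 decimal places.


phi = 1 + k * V / 100
phi = 1 + 0.16 * 117 / 100
phi = 1 + 0.1872
phi = 1.187

1.187


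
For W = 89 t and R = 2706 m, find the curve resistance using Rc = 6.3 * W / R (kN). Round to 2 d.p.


Rc = 6.3 * W / R
Rc = 6.3 * 89 / 2706
Rc = 560.7 / 2706
Rc = 0.21 kN

0.21


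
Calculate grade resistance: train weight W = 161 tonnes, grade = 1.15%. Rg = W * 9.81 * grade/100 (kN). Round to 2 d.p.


Rg = W * 9.81 * grade / 100
Rg = 161 * 9.81 * 1.15 / 100
Rg = 1579.41 * 0.0115
Rg = 18.16 kN

18.16


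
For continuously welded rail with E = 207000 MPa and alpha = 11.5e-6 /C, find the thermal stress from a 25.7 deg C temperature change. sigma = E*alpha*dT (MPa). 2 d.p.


sigma = E * alpha * dT
sigma = 207000 * 11.5e-6 * 25.7
sigma = 2.3805 * 25.7
sigma = 61.18 MPa

61.18


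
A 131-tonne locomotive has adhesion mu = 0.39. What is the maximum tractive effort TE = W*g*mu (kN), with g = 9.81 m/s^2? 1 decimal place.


TE_max = W * g * mu
TE_max = 131 * 9.81 * 0.39
TE_max = 1285.11 * 0.39
TE_max = 501.2 kN

501.2


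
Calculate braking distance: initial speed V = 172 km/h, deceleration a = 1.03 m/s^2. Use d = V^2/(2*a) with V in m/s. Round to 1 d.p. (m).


Convert speed: V = 172 / 3.6 = 47.7778 m/s
V^2 = 2282.716
d = 2282.716 / (2 * 1.03)
d = 2282.716 / 2.06
d = 1108.1 m

1108.1


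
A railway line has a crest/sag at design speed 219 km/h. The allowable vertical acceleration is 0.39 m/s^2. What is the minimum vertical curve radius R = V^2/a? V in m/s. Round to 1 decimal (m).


Convert speed: V = 219 / 3.6 = 60.8333 m/s
V^2 = 3700.6944 m^2/s^2
R_v = 3700.6944 / 0.39
R_v = 9489.0 m

9489.0


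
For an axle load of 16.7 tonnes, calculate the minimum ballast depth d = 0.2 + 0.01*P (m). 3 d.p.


d = 0.2 + 0.01 * 16.7
d = 0.2 + 0.167
d = 0.367 m

0.367


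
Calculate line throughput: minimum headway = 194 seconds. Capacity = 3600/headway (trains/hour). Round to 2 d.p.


Capacity = 3600 / headway
Capacity = 3600 / 194
Capacity = 18.56 trains/hour

18.56


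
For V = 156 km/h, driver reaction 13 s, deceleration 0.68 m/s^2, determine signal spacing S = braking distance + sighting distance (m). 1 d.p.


V = 156 / 3.6 = 43.3333 m/s
Braking distance = 43.3333^2 / (2*0.68) = 1380.719 m
Sighting distance = 43.3333 * 13 = 563.3333 m
S = 1380.719 + 563.3333 = 1944.1 m

1944.1


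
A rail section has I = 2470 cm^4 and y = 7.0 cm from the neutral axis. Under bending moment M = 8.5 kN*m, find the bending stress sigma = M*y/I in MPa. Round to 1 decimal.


Convert units:
M = 8.5 kN*m = 8500000 N*mm
y = 7.0 cm = 70 mm
I = 2470 cm^4 = 24700000 mm^4
sigma = 8500000 * 70 / 24700000
sigma = 24.1 MPa

24.1


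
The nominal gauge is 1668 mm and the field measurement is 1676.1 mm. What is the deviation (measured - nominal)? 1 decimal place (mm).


Deviation = measured - nominal
Deviation = 1676.1 - 1668
Deviation = 8.1 mm

8.1


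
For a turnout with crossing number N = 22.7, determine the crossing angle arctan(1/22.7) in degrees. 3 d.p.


1/N = 1/22.7 = 0.044053
angle = arctan(0.044053) = 0.044024 rad
angle = 0.044024 * 180/pi = 2.522 degrees

2.522


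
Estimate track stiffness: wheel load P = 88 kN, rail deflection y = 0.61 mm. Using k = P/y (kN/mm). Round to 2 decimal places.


Track stiffness k = P / y
k = 88 / 0.61
k = 144.26 kN/mm

144.26


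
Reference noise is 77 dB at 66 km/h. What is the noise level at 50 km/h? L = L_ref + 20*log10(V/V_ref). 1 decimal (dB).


V/V_ref = 50 / 66 = 0.757576
log10(0.757576) = -0.120574
20 * -0.120574 = -2.4115
L = 77 + -2.4115 = 74.6 dB

74.6


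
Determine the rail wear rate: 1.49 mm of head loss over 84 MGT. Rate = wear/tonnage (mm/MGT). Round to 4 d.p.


Wear rate = total wear / cumulative tonnage
Rate = 1.49 / 84
Rate = 0.0177 mm/MGT

0.0177


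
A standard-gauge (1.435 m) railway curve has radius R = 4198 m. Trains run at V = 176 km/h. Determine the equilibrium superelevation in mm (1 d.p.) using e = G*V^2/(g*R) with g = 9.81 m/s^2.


Convert speed: V = 176 / 3.6 = 48.8889 m/s
Apply formula: e = 1.435 * 48.8889^2 / (9.81 * 4198)
e = 1.435 * 2390.1235 / 41182.38
e = 0.083284 m = 83.3 mm

83.3


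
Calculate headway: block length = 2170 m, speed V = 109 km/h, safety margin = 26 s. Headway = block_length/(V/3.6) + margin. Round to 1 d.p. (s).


V = 109 / 3.6 = 30.2778 m/s
Block traversal time = 2170 / 30.2778 = 71.6697 s
Headway = 71.6697 + 26
Headway = 97.7 s

97.7


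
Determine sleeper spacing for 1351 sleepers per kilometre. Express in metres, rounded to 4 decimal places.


Spacing = 1000 m / number of sleepers
Spacing = 1000 / 1351
Spacing = 0.7402 m

0.7402


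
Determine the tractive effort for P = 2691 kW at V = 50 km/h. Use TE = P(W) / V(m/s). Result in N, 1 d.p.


Convert: P = 2691 kW = 2691000 W
V = 50 / 3.6 = 13.8889 m/s
TE = 2691000 / 13.8889
TE = 193752.0 N

193752.0


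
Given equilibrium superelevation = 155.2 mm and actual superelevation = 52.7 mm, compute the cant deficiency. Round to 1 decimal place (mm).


Cant deficiency = equilibrium cant - actual cant
CD = 155.2 - 52.7
CD = 102.5 mm

102.5


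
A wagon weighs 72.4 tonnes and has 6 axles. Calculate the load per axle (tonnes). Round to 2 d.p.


Load per axle = total weight / number of axles
Load = 72.4 / 6
Load = 12.07 tonnes

12.07


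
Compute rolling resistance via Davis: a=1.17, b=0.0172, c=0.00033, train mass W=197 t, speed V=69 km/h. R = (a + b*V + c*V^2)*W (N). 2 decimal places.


b*V = 0.0172 * 69 = 1.1868
c*V^2 = 0.00033 * 4761 = 1.57113
R_per_t = 1.17 + 1.1868 + 1.57113 = 3.92793 N/t
R_total = 3.92793 * 197 = 773.80 N

773.80


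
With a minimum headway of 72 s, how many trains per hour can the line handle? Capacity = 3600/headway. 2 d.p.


Capacity = 3600 / headway
Capacity = 3600 / 72
Capacity = 50.00 trains/hour

50.00


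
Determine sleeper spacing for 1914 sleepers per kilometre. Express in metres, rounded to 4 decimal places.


Spacing = 1000 m / number of sleepers
Spacing = 1000 / 1914
Spacing = 0.5225 m

0.5225


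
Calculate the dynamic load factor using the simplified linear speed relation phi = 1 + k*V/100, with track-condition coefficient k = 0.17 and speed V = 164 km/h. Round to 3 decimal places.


phi = 1 + k * V / 100
phi = 1 + 0.17 * 164 / 100
phi = 1 + 0.2788
phi = 1.279

1.279


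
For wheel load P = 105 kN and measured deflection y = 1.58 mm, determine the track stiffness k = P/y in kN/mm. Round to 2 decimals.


Track stiffness k = P / y
k = 105 / 1.58
k = 66.46 kN/mm

66.46


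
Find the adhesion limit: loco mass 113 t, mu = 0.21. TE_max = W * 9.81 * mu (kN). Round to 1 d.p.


TE_max = W * g * mu
TE_max = 113 * 9.81 * 0.21
TE_max = 1108.53 * 0.21
TE_max = 232.8 kN

232.8


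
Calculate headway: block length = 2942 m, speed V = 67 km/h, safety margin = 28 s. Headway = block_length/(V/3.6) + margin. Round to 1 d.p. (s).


V = 67 / 3.6 = 18.6111 m/s
Block traversal time = 2942 / 18.6111 = 158.0776 s
Headway = 158.0776 + 28
Headway = 186.1 s

186.1


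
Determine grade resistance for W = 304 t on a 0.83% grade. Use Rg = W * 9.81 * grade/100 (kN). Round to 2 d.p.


Rg = W * 9.81 * grade / 100
Rg = 304 * 9.81 * 0.83 / 100
Rg = 2982.24 * 0.0083
Rg = 24.75 kN

24.75


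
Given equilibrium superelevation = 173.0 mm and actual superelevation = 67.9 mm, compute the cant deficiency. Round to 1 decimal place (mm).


Cant deficiency = equilibrium cant - actual cant
CD = 173.0 - 67.9
CD = 105.1 mm

105.1


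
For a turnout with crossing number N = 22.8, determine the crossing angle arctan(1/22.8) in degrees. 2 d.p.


1/N = 1/22.8 = 0.04386
angle = arctan(0.04386) = 0.043832 rad
angle = 0.043832 * 180/pi = 2.51 degrees

2.51


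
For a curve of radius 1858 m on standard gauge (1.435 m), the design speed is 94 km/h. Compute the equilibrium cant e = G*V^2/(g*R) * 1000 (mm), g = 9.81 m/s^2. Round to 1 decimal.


Convert speed: V = 94 / 3.6 = 26.1111 m/s
Apply formula: e = 1.435 * 26.1111^2 / (9.81 * 1858)
e = 1.435 * 681.7901 / 18226.98
e = 0.053677 m = 53.7 mm

53.7


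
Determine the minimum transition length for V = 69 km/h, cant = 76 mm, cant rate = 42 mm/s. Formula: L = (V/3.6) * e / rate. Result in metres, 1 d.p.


Convert speed: V = 69 / 3.6 = 19.1667 m/s
L = 19.1667 * 76 / 42
L = 1456.6667 / 42
L = 34.7 m

34.7


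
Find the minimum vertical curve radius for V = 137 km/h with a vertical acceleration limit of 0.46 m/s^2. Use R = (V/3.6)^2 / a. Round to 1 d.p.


Convert speed: V = 137 / 3.6 = 38.0556 m/s
V^2 = 1448.2253 m^2/s^2
R_v = 1448.2253 / 0.46
R_v = 3148.3 m

3148.3


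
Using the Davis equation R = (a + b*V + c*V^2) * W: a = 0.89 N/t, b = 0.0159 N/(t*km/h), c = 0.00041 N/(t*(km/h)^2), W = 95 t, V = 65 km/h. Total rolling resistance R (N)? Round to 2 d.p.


b*V = 0.0159 * 65 = 1.0335
c*V^2 = 0.00041 * 4225 = 1.73225
R_per_t = 0.89 + 1.0335 + 1.73225 = 3.65575 N/t
R_total = 3.65575 * 95 = 347.30 N

347.30


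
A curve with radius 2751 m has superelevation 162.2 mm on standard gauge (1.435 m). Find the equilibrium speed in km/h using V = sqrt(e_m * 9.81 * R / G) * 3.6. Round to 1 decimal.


Convert cant: e = 162.2 mm = 0.1622 m
V_ms = sqrt(0.1622 * 9.81 * 2751 / 1.435)
V_ms = sqrt(3050.412322) = 55.2305 m/s
V = 55.2305 * 3.6 = 198.8 km/h

198.8


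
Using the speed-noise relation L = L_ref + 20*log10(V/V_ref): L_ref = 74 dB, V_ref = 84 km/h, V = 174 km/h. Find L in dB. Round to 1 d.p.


V/V_ref = 174 / 84 = 2.071429
log10(2.071429) = 0.31627
20 * 0.31627 = 6.3254
L = 74 + 6.3254 = 80.3 dB

80.3


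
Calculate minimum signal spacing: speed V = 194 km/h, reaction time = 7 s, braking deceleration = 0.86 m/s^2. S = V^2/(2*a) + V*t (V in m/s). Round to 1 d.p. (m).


V = 194 / 3.6 = 53.8889 m/s
Braking distance = 53.8889^2 / (2*0.86) = 1688.3793 m
Sighting distance = 53.8889 * 7 = 377.2222 m
S = 1688.3793 + 377.2222 = 2065.6 m

2065.6


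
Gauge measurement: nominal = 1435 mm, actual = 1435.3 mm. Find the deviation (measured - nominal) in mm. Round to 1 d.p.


Deviation = measured - nominal
Deviation = 1435.3 - 1435
Deviation = 0.3 mm

0.3


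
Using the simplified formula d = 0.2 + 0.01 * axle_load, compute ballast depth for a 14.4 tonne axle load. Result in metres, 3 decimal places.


d = 0.2 + 0.01 * 14.4
d = 0.2 + 0.144
d = 0.344 m

0.344


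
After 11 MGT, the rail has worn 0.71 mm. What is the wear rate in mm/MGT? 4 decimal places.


Wear rate = total wear / cumulative tonnage
Rate = 0.71 / 11
Rate = 0.0645 mm/MGT

0.0645


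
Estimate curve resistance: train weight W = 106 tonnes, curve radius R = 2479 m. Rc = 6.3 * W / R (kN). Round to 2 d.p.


Rc = 6.3 * W / R
Rc = 6.3 * 106 / 2479
Rc = 667.8 / 2479
Rc = 0.27 kN

0.27


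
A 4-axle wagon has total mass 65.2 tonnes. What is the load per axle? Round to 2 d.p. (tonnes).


Load per axle = total weight / number of axles
Load = 65.2 / 4
Load = 16.30 tonnes

16.30


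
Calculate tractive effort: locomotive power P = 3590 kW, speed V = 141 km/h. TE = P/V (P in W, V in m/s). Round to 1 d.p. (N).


Convert: P = 3590 kW = 3590000 W
V = 141 / 3.6 = 39.1667 m/s
TE = 3590000 / 39.1667
TE = 91659.6 N

91659.6


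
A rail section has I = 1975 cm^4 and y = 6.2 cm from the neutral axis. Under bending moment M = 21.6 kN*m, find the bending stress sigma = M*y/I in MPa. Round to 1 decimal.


Convert units:
M = 21.6 kN*m = 21600000 N*mm
y = 6.2 cm = 62 mm
I = 1975 cm^4 = 19750000 mm^4
sigma = 21600000 * 62 / 19750000
sigma = 67.8 MPa

67.8


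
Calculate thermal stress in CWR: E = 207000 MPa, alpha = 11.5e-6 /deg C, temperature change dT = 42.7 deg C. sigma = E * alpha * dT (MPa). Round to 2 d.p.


sigma = E * alpha * dT
sigma = 207000 * 11.5e-6 * 42.7
sigma = 2.3805 * 42.7
sigma = 101.65 MPa

101.65


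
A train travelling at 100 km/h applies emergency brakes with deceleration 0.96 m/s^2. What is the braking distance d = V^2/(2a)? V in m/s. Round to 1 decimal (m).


Convert speed: V = 100 / 3.6 = 27.7778 m/s
V^2 = 771.6049
d = 771.6049 / (2 * 0.96)
d = 771.6049 / 1.92
d = 401.9 m

401.9


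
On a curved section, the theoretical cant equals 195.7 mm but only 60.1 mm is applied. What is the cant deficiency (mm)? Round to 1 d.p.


Cant deficiency = equilibrium cant - actual cant
CD = 195.7 - 60.1
CD = 135.6 mm

135.6


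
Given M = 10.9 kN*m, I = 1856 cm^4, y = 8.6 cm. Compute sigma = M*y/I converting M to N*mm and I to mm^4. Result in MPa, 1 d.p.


Convert units:
M = 10.9 kN*m = 10900000 N*mm
y = 8.6 cm = 86 mm
I = 1856 cm^4 = 18560000 mm^4
sigma = 10900000 * 86 / 18560000
sigma = 50.5 MPa

50.5


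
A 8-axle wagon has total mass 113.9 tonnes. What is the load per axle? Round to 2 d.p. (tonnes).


Load per axle = total weight / number of axles
Load = 113.9 / 8
Load = 14.24 tonnes

14.24


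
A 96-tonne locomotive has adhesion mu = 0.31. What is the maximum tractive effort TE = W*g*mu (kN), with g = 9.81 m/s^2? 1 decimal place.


TE_max = W * g * mu
TE_max = 96 * 9.81 * 0.31
TE_max = 941.76 * 0.31
TE_max = 291.9 kN

291.9


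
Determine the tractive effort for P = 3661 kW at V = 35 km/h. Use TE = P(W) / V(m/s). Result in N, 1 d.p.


Convert: P = 3661 kW = 3661000 W
V = 35 / 3.6 = 9.7222 m/s
TE = 3661000 / 9.7222
TE = 376560.0 N

376560.0
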